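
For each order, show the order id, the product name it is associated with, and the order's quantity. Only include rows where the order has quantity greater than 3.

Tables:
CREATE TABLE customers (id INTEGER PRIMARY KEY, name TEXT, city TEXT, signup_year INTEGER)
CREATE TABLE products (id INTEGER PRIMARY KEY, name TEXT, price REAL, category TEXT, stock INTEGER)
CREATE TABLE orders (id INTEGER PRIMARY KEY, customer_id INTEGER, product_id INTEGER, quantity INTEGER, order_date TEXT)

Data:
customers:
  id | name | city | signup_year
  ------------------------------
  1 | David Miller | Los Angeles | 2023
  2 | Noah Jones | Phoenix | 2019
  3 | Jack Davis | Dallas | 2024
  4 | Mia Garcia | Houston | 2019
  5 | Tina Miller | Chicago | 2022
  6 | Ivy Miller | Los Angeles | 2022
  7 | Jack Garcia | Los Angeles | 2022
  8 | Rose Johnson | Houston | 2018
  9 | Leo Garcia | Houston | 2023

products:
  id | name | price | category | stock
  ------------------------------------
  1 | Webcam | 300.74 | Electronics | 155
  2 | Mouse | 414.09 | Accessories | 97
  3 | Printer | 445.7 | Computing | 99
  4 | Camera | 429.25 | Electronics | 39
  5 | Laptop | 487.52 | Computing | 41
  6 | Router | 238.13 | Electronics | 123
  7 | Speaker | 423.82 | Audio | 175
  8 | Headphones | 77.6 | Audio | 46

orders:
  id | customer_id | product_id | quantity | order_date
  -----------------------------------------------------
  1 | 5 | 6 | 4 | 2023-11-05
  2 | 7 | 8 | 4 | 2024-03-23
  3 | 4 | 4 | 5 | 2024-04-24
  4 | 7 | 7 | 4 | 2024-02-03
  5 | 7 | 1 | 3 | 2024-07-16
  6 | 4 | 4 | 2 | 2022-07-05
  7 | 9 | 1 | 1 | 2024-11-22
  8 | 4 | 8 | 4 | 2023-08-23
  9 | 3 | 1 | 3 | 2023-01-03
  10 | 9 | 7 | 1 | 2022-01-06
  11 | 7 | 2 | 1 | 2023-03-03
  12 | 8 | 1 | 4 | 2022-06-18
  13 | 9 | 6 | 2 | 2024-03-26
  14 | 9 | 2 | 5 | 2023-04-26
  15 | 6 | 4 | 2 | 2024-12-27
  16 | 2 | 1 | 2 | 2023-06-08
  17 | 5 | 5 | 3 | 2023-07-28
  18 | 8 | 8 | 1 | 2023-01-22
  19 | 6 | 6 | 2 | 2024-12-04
SELECT c.id, p.name AS product, c.quantity FROM orders c JOIN products p ON c.product_id = p.id WHERE c.quantity > 3

Execution result:
id | product | quantity
1 | Router | 4
2 | Headphones | 4
3 | Camera | 5
4 | Speaker | 4
8 | Headphones | 4
12 | Webcam | 4
14 | Mouse | 5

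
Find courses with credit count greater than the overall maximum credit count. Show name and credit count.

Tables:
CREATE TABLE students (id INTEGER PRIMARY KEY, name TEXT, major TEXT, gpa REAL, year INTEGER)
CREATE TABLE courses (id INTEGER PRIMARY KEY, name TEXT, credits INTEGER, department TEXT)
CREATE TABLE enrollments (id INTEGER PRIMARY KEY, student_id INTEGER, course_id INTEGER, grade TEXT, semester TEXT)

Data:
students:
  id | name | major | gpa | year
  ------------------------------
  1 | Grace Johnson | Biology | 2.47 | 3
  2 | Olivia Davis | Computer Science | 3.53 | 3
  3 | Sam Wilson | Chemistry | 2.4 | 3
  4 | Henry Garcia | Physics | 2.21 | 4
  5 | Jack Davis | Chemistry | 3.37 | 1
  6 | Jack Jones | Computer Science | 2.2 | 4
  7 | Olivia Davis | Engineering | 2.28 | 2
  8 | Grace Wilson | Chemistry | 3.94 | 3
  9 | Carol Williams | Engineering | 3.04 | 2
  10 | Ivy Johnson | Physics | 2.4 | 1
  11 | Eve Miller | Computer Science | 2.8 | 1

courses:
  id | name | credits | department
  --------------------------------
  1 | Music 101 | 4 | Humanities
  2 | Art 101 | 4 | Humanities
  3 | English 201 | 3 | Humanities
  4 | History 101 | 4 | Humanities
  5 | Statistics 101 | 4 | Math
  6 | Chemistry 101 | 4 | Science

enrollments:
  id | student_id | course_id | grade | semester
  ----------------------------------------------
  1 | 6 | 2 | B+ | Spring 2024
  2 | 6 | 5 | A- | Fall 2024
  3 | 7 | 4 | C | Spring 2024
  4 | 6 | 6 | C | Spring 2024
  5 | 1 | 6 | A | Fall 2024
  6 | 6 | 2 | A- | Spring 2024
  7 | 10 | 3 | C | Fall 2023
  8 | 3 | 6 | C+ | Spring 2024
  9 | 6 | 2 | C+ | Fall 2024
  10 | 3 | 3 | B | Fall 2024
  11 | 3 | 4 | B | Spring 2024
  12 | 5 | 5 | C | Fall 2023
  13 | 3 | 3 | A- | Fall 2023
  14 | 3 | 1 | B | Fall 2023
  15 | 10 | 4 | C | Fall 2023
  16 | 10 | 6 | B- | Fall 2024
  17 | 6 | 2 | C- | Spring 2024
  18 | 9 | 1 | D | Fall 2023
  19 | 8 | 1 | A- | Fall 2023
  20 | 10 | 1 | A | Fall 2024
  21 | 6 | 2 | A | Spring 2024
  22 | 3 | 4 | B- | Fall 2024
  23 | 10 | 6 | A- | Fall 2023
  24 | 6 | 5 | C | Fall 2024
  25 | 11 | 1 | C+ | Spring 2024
SELECT name, credits FROM courses WHERE credits > (SELECT MAX(credits) FROM courses)

Execution result:
(no rows)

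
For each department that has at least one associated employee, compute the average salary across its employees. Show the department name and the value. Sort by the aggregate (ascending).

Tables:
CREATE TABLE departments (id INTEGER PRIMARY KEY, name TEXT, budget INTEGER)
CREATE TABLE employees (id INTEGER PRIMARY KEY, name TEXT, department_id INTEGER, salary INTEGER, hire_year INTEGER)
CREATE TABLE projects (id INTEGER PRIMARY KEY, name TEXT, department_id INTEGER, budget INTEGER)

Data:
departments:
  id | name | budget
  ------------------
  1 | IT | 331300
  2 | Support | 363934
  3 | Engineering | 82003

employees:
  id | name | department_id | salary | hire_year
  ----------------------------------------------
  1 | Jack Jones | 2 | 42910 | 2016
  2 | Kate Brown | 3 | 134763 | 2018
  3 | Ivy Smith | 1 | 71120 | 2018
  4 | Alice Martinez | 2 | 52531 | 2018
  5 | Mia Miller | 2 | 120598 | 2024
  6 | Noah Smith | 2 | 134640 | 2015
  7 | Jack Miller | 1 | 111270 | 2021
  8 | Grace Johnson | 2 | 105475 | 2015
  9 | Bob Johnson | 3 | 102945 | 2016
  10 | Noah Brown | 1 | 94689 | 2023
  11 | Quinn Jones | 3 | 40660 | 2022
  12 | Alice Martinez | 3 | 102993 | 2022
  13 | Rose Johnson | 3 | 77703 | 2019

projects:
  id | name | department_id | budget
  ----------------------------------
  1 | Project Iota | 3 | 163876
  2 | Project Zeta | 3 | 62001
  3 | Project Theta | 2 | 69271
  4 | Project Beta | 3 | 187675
SELECT p.name, AVG(c.salary) AS avg_salary FROM employees c JOIN departments p ON c.department_id = p.id GROUP BY p.id, p.name ORDER BY avg_salary ASC

Execution result:
name | avg_salary
Support | 91230.80
Engineering | 91812.80
IT | 92359.67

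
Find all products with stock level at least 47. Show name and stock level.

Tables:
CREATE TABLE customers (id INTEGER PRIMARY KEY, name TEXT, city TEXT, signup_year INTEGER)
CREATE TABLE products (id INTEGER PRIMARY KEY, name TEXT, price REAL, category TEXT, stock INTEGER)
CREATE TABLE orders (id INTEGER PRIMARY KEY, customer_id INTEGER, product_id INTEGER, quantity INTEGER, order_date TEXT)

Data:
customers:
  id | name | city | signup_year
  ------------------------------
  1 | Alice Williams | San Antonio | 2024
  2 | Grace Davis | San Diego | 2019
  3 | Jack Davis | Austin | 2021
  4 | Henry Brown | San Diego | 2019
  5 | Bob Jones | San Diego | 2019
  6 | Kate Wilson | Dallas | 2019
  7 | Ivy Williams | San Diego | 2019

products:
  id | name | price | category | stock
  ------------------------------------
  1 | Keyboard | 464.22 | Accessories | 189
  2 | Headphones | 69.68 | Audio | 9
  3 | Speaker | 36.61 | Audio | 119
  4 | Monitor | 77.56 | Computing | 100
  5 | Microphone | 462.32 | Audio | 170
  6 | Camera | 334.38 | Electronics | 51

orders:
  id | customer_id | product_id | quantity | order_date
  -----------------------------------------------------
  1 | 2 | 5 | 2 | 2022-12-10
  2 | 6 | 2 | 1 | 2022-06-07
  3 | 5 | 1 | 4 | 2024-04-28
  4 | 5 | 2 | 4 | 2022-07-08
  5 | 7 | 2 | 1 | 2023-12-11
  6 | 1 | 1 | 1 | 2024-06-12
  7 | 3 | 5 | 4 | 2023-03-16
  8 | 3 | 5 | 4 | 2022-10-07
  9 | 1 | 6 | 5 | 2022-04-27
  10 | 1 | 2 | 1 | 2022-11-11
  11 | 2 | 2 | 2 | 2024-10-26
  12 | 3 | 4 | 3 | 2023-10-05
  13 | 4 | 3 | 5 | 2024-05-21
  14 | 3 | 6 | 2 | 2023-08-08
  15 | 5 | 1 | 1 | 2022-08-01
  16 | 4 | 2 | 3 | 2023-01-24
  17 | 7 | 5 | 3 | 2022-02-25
SELECT name, stock FROM products WHERE stock >= 47

Execution result:
name | stock
Keyboard | 189
Speaker | 119
Monitor | 100
Microphone | 170
Camera | 51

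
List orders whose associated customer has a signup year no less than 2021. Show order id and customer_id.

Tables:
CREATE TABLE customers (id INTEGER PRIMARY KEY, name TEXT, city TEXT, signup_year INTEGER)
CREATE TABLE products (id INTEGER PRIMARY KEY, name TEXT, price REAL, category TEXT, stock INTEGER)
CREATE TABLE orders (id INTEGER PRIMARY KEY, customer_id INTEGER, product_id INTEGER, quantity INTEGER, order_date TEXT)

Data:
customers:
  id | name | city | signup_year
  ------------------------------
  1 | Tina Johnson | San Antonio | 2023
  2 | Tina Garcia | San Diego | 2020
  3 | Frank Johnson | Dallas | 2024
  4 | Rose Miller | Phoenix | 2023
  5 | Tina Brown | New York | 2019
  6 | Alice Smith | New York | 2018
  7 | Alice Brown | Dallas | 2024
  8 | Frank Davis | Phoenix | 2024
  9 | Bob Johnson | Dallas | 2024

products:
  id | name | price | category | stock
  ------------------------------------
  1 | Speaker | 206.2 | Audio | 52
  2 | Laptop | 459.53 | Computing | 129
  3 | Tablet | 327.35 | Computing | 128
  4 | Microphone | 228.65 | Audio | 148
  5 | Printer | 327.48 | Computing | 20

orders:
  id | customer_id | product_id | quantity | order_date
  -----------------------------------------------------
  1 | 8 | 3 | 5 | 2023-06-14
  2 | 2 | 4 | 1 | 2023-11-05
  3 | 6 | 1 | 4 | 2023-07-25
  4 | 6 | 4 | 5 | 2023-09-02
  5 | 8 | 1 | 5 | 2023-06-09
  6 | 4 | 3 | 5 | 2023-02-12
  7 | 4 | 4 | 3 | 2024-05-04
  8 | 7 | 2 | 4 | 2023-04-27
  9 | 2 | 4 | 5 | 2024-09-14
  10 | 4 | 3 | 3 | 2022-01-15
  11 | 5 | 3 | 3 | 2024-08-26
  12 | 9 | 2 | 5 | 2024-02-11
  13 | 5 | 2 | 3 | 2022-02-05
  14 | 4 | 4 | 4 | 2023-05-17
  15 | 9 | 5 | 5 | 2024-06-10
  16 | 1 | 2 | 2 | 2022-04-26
SELECT id, customer_id FROM orders WHERE customer_id IN (SELECT id FROM customers WHERE signup_year >= 2021)

Execution result:
id | customer_id
1 | 8
5 | 8
6 | 4
7 | 4
8 | 7
10 | 4
12 | 9
14 | 4
15 | 9
16 | 1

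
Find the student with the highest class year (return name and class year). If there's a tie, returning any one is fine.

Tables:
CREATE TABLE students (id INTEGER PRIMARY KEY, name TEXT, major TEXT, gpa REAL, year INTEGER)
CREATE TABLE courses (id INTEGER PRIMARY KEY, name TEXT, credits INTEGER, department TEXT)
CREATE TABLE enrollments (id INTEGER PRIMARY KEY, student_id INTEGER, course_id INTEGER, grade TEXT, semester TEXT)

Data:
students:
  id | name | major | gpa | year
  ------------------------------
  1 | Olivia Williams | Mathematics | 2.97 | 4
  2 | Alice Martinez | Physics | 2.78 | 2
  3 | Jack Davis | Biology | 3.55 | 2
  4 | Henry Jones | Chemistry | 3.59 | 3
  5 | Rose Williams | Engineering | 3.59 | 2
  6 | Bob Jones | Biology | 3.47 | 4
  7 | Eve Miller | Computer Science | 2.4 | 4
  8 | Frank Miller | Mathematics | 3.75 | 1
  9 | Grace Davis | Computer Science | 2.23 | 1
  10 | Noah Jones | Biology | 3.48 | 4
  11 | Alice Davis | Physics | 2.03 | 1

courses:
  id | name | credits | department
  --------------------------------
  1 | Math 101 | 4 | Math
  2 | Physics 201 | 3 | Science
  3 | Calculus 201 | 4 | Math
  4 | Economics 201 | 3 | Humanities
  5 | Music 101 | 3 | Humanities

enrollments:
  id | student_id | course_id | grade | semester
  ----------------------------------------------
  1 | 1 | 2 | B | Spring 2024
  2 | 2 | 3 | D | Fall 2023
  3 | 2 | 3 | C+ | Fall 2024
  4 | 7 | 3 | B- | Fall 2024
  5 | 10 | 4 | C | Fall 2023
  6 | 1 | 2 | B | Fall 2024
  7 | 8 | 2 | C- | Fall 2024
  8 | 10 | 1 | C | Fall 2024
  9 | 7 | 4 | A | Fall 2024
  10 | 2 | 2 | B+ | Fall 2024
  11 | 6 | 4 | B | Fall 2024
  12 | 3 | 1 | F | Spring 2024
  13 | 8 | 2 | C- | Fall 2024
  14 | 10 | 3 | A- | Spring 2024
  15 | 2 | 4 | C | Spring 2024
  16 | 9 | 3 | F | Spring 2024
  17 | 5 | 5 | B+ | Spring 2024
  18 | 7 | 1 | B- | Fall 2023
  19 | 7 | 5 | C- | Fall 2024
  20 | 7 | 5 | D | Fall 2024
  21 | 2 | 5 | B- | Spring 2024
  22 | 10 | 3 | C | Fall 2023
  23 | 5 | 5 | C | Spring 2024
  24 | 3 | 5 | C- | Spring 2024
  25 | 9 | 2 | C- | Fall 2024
SELECT name, year FROM students ORDER BY year DESC LIMIT 1

Execution result:
name | year
Olivia Williams | 4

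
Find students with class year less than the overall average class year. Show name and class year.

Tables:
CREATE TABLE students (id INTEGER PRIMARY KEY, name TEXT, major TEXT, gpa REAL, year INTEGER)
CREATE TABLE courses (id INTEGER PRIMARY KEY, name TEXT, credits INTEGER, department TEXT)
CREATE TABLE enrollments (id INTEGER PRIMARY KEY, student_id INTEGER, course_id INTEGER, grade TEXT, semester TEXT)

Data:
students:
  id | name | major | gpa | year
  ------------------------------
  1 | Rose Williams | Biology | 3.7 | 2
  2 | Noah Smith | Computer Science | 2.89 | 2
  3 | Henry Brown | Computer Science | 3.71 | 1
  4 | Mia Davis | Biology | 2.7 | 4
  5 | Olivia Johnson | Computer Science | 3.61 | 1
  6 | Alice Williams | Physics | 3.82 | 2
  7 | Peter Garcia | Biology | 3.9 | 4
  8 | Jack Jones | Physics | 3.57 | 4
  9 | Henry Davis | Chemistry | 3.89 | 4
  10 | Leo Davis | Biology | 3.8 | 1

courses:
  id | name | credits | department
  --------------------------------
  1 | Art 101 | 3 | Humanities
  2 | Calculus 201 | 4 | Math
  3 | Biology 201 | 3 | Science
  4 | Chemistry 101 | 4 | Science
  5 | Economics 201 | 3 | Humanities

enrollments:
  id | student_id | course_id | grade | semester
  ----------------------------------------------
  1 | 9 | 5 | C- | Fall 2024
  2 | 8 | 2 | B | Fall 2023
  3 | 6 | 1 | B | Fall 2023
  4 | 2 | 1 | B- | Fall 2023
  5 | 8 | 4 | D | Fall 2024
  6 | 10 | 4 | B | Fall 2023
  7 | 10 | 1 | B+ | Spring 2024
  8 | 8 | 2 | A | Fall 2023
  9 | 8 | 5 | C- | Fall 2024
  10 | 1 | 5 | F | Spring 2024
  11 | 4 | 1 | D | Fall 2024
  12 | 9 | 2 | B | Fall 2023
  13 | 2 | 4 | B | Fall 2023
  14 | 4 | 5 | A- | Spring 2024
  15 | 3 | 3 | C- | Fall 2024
SELECT name, year FROM students WHERE year < (SELECT AVG(year) FROM students)

Execution result:
name | year
Rose Williams | 2
Noah Smith | 2
Henry Brown | 1
Olivia Johnson | 1
Alice Williams | 2
Leo Davis | 1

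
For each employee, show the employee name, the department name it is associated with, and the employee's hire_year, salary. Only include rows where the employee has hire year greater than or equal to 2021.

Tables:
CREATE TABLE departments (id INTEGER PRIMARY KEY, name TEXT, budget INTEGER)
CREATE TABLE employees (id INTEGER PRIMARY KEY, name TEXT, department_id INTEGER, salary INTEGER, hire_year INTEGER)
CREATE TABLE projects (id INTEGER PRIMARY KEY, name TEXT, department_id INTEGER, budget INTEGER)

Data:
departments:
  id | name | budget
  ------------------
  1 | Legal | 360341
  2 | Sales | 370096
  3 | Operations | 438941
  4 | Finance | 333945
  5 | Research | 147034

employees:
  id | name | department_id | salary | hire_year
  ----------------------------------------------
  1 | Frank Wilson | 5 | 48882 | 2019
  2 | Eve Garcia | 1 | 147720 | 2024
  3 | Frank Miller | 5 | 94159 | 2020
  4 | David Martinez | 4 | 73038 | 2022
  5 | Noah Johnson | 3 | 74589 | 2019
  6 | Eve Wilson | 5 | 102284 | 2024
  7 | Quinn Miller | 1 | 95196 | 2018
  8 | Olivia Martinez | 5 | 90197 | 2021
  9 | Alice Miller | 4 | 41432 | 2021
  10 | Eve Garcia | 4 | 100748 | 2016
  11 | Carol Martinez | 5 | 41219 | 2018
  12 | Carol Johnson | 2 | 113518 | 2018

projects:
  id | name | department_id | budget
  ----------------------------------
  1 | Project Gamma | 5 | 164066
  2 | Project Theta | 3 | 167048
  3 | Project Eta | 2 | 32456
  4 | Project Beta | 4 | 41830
SELECT c.name, p.name AS department, c.hire_year, c.salary FROM employees c JOIN departments p ON c.department_id = p.id WHERE c.hire_year >= 2021

Execution result:
name | department | hire_year | salary
Eve Garcia | Legal | 2024 | 147720
David Martinez | Finance | 2022 | 73038
Eve Wilson | Research | 2024 | 102284
Olivia Martinez | Research | 2021 | 90197
Alice Miller | Finance | 2021 | 41432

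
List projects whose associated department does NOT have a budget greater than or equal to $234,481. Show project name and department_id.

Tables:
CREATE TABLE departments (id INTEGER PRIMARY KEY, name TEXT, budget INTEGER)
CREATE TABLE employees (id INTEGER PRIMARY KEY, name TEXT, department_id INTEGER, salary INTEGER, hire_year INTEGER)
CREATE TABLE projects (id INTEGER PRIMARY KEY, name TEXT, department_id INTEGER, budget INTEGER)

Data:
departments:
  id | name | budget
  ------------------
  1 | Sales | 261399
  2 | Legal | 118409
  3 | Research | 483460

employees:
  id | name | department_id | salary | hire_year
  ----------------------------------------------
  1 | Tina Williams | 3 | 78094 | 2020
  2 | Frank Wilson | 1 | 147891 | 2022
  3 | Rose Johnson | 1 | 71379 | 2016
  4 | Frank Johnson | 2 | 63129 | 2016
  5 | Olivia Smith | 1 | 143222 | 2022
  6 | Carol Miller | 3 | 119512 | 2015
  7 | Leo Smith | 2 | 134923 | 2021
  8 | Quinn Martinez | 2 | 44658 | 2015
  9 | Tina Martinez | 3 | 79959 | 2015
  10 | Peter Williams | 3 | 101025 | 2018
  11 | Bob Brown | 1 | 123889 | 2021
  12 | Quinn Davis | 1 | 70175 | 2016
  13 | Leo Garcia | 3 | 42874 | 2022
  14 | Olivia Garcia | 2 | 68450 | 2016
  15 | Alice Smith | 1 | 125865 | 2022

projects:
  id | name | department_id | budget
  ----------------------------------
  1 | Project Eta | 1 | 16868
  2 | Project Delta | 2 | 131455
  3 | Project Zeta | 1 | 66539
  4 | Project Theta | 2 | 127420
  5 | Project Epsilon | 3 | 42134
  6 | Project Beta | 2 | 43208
SELECT name, department_id FROM projects WHERE department_id NOT IN (SELECT id FROM departments WHERE budget >= 234481)

Execution result:
name | department_id
Project Delta | 2
Project Theta | 2
Project Beta | 2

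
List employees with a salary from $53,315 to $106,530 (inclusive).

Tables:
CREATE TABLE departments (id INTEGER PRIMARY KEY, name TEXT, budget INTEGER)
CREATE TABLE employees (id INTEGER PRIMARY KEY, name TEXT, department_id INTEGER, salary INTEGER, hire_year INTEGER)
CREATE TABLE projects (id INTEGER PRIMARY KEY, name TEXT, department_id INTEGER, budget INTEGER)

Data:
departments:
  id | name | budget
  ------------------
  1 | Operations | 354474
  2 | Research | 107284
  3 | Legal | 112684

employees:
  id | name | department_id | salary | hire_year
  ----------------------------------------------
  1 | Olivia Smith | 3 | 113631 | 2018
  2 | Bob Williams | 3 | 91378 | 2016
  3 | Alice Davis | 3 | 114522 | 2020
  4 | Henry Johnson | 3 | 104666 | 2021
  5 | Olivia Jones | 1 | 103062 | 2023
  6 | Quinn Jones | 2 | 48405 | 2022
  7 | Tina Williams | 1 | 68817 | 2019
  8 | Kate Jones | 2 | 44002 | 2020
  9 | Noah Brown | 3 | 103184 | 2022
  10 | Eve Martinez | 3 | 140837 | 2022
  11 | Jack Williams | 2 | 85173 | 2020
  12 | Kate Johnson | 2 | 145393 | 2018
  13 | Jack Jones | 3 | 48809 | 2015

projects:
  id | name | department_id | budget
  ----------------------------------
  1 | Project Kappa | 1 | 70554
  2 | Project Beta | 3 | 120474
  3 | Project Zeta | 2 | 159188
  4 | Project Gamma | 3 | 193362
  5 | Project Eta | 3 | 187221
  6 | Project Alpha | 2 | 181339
SELECT name, salary FROM employees WHERE salary BETWEEN 53315 AND 106530

Execution result:
name | salary
Bob Williams | 91378
Henry Johnson | 104666
Olivia Jones | 103062
Tina Williams | 68817
Noah Brown | 103184
Jack Williams | 85173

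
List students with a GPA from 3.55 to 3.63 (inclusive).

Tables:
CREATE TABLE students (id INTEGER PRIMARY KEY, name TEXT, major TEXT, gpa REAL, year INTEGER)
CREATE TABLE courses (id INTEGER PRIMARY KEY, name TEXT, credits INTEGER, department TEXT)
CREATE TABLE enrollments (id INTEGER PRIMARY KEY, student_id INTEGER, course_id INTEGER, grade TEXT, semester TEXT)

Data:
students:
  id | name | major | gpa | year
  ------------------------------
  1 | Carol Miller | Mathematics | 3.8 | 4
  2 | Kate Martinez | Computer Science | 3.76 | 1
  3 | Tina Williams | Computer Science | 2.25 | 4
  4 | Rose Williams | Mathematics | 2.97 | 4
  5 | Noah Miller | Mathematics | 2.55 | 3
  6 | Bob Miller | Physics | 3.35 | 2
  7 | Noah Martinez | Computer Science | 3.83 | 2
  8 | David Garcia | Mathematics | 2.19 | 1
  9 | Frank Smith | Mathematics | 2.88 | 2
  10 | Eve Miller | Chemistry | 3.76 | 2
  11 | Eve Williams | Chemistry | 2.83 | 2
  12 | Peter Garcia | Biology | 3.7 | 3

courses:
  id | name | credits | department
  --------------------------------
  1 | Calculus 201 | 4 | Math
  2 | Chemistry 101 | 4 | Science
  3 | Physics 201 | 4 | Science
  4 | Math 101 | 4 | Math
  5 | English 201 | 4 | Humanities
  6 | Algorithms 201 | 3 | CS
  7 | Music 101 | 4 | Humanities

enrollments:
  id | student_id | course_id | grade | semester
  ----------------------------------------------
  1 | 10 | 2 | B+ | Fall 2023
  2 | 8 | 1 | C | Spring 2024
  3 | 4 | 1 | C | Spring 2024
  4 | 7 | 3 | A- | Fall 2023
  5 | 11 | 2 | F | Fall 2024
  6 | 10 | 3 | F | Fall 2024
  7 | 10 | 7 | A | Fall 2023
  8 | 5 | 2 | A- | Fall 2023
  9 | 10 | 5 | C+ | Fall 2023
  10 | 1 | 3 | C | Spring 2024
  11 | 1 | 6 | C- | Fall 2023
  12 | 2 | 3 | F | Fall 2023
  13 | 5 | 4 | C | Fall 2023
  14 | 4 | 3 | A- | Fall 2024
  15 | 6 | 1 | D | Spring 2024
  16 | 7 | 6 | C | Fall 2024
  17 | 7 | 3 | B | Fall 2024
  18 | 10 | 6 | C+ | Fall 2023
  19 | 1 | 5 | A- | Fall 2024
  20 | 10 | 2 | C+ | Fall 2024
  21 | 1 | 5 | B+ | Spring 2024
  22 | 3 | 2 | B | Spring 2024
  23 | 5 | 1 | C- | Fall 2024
SELECT name, gpa FROM students WHERE gpa BETWEEN 3.55 AND 3.63

Execution result:
(no rows)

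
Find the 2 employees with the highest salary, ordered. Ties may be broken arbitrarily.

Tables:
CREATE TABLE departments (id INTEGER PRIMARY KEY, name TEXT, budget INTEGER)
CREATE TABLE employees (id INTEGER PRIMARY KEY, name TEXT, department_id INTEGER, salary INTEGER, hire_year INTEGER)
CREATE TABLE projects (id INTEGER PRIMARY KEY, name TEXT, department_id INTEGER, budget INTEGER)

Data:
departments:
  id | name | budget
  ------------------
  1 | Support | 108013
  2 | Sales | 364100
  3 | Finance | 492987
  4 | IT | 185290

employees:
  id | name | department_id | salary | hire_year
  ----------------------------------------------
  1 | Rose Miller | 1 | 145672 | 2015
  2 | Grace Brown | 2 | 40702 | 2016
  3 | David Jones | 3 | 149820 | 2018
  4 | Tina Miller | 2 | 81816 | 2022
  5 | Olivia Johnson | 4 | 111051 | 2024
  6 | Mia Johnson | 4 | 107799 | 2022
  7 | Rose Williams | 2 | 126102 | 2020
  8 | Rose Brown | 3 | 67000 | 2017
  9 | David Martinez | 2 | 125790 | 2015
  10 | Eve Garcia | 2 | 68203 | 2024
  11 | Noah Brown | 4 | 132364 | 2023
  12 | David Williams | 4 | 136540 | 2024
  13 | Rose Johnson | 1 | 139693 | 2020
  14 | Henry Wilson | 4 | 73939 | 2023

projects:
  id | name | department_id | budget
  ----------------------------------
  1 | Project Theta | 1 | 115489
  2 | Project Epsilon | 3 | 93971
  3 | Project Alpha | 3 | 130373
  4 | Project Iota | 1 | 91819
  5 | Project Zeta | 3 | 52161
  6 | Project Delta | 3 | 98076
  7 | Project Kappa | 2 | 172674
SELECT name, salary FROM employees ORDER BY salary DESC LIMIT 2

Execution result:
name | salary
David Jones | 149820
Rose Miller | 145672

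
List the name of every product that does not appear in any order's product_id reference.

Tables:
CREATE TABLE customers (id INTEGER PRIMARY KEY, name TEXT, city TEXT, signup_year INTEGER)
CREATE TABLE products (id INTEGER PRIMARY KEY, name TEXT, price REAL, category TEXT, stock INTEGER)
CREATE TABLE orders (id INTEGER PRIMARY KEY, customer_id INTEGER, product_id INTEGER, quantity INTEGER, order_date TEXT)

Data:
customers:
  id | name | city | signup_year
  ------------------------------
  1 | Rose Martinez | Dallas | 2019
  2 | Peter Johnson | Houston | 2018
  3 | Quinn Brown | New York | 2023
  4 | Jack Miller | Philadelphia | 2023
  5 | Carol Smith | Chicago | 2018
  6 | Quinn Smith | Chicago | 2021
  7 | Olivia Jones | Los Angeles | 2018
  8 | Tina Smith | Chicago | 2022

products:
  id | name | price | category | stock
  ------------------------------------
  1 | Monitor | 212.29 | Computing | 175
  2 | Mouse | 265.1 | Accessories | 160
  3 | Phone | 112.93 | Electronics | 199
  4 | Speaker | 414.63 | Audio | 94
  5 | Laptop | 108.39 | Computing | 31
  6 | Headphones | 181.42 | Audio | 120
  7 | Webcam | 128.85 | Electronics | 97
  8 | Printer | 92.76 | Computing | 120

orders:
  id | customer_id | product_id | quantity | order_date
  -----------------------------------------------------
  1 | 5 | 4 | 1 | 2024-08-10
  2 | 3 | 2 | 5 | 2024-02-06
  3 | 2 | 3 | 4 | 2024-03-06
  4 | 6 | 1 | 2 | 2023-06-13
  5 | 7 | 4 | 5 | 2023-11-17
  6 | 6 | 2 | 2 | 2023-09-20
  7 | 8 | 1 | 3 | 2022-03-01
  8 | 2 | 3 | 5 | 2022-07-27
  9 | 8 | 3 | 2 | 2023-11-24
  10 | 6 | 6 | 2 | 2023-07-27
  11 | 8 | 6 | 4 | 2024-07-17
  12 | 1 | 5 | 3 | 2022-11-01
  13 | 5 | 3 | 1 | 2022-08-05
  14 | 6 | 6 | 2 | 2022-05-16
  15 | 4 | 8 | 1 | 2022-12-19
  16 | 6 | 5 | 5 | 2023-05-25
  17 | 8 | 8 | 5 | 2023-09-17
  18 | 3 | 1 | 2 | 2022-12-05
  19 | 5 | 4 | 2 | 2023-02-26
SELECT p.name FROM products p LEFT JOIN orders c ON c.product_id = p.id WHERE c.id IS NULL

Execution result:
Webcam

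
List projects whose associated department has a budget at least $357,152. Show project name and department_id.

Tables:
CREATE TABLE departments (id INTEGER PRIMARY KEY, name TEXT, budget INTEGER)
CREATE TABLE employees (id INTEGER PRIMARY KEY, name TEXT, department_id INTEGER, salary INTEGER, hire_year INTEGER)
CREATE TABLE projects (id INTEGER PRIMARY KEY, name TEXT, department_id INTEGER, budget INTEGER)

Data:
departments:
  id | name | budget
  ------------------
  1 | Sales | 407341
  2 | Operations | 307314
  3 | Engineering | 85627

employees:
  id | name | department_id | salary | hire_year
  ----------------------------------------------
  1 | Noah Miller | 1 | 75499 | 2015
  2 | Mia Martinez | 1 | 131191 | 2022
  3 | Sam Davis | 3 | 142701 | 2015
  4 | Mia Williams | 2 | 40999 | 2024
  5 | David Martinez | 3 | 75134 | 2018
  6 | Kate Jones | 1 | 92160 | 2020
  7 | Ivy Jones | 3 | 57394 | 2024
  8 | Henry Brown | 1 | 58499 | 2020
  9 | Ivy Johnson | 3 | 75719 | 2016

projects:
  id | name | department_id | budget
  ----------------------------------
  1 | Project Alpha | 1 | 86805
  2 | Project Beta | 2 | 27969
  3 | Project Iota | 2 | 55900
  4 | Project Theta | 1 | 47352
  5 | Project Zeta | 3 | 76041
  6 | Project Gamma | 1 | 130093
SELECT name, department_id FROM projects WHERE department_id IN (SELECT id FROM departments WHERE budget >= 357152)

Execution result:
name | department_id
Project Alpha | 1
Project Theta | 1
Project Gamma | 1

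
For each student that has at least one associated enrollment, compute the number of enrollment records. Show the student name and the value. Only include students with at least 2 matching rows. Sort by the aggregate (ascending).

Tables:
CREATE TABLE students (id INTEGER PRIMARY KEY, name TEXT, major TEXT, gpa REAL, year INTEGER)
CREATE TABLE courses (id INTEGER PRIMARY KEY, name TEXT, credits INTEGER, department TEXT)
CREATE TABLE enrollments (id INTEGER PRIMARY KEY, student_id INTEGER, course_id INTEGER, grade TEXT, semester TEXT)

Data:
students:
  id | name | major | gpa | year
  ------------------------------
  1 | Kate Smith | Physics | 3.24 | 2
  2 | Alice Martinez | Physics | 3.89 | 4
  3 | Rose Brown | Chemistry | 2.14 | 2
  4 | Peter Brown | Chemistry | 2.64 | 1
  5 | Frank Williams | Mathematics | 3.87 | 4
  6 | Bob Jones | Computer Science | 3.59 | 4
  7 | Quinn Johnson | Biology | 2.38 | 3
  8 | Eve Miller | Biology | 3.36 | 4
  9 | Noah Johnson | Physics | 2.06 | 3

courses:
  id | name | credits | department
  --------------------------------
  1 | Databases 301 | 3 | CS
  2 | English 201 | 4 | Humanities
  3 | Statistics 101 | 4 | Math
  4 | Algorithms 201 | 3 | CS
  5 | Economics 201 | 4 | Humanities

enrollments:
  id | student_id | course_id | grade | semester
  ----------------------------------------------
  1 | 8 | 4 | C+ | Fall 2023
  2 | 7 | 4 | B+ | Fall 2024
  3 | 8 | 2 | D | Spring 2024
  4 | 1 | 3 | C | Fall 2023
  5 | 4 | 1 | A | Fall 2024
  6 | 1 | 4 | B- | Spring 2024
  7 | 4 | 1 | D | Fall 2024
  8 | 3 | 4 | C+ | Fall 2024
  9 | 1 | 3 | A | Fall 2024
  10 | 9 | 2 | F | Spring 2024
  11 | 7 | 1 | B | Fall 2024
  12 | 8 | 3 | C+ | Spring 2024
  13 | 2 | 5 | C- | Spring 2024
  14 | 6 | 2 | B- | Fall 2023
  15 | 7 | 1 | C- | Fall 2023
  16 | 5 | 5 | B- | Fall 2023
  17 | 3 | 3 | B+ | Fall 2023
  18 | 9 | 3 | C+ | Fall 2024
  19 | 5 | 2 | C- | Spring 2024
SELECT p.name, COUNT(*) AS n FROM enrollments c JOIN students p ON c.student_id = p.id GROUP BY p.id, p.name HAVING COUNT(*) >= 2 ORDER BY n ASC

Execution result:
name | n
Rose Brown | 2
Peter Brown | 2
Frank Williams | 2
Noah Johnson | 2
Kate Smith | 3
Quinn Johnson | 3
Eve Miller | 3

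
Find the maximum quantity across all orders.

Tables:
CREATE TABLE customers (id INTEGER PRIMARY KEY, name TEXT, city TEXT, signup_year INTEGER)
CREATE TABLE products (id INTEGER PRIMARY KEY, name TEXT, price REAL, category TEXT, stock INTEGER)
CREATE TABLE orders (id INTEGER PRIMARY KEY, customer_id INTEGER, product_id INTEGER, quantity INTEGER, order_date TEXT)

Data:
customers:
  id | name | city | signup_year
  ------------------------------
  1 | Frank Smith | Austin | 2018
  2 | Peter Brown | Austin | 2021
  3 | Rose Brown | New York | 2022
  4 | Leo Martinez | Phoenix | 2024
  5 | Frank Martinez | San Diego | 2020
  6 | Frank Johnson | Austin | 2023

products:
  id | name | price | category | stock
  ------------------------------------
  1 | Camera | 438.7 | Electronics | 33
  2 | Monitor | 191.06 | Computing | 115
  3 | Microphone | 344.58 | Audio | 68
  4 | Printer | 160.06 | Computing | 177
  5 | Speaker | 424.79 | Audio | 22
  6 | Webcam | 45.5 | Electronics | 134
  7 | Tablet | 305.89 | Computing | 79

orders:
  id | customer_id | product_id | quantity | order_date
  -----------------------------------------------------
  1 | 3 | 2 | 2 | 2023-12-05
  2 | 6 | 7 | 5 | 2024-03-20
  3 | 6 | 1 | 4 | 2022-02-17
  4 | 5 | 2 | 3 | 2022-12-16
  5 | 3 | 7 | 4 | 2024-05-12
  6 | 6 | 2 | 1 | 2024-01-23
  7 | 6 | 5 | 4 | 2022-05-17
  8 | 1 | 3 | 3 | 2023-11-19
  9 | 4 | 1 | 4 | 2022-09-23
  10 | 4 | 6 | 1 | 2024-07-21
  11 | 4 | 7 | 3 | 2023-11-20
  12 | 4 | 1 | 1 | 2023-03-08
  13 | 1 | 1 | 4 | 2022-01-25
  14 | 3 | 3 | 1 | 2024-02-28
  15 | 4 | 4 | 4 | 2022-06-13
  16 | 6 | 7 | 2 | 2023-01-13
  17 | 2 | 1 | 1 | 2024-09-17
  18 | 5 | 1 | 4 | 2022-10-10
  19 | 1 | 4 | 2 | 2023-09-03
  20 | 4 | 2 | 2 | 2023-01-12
SELECT MAX(quantity) FROM orders

Execution result:
5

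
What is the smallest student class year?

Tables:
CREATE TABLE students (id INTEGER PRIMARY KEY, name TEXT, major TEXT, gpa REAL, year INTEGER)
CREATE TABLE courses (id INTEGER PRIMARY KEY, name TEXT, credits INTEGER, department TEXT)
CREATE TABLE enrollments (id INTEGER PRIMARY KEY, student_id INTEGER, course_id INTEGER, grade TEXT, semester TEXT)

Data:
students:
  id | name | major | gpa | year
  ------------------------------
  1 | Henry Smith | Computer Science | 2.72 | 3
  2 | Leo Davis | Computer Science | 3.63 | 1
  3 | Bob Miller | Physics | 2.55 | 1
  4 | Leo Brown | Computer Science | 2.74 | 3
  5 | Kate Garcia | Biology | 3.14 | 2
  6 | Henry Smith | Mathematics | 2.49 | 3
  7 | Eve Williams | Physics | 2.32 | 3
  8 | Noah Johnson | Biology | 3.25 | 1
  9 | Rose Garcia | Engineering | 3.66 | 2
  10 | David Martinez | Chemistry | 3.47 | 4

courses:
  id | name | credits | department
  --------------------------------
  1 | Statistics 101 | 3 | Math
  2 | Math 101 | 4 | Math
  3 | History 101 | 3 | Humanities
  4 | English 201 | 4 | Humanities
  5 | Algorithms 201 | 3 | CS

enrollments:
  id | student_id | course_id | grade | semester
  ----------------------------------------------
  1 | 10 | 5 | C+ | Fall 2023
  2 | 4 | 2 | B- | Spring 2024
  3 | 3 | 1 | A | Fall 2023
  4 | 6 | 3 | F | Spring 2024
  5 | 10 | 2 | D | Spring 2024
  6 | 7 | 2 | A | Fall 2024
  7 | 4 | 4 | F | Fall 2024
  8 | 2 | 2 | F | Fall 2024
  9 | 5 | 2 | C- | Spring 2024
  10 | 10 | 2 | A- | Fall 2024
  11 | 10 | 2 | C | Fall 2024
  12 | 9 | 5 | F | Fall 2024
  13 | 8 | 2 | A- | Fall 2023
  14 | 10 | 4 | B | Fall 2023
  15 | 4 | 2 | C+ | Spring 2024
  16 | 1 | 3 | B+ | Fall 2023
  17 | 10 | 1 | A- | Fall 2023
SELECT MIN(year) FROM students

Execution result:
1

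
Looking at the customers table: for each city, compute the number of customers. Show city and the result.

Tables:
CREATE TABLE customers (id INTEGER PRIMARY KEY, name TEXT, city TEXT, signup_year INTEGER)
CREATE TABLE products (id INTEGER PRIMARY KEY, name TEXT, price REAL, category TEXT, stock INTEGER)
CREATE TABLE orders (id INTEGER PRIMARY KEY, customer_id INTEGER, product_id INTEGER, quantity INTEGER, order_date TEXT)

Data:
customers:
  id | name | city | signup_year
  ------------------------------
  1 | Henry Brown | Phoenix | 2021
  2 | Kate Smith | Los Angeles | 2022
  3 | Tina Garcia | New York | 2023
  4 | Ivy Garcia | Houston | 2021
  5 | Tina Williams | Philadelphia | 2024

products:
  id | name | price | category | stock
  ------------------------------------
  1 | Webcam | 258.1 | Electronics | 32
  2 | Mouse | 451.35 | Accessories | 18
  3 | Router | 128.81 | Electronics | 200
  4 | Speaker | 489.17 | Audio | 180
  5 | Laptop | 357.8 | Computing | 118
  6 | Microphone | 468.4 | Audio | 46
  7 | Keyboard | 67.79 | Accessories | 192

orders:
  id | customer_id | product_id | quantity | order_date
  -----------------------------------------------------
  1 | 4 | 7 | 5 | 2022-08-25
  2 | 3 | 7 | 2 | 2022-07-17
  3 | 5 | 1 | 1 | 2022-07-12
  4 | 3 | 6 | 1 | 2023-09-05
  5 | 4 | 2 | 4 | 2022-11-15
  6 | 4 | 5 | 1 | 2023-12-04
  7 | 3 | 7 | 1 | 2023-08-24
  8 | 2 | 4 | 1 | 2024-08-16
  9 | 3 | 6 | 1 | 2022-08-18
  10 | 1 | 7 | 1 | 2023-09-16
SELECT city, COUNT(*) AS n FROM customers GROUP BY city

Execution result:
city | n
Houston | 1
Los Angeles | 1
New York | 1
Philadelphia | 1
Phoenix | 1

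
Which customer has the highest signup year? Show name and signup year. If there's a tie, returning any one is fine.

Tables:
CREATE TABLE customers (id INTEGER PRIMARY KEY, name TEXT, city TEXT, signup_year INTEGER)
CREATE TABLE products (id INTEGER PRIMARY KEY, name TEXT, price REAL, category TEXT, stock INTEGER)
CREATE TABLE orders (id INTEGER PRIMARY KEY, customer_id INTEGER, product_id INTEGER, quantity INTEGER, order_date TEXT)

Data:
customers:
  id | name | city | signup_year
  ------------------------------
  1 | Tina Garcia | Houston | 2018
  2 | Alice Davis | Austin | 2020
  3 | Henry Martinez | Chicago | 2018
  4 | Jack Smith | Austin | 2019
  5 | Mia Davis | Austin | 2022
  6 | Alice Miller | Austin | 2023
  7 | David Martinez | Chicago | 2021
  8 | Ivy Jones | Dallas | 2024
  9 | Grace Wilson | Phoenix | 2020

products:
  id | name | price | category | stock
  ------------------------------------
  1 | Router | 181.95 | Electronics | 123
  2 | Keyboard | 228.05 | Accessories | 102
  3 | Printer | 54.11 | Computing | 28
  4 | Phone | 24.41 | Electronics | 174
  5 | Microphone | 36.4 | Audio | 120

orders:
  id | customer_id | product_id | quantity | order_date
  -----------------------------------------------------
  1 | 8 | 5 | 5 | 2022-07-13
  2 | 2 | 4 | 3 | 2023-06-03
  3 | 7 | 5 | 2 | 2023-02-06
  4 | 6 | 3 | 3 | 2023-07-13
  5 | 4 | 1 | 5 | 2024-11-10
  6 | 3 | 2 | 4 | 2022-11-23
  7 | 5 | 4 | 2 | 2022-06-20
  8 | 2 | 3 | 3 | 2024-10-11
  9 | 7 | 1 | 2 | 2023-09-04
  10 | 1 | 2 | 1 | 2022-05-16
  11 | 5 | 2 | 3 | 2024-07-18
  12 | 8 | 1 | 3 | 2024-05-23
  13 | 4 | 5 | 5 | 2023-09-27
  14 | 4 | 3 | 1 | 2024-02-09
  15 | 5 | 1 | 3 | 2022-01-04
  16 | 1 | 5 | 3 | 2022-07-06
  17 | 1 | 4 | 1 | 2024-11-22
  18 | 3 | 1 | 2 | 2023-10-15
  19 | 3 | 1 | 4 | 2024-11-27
SELECT name, signup_year FROM customers ORDER BY signup_year DESC LIMIT 1

Execution result:
name | signup_year
Ivy Jones | 2024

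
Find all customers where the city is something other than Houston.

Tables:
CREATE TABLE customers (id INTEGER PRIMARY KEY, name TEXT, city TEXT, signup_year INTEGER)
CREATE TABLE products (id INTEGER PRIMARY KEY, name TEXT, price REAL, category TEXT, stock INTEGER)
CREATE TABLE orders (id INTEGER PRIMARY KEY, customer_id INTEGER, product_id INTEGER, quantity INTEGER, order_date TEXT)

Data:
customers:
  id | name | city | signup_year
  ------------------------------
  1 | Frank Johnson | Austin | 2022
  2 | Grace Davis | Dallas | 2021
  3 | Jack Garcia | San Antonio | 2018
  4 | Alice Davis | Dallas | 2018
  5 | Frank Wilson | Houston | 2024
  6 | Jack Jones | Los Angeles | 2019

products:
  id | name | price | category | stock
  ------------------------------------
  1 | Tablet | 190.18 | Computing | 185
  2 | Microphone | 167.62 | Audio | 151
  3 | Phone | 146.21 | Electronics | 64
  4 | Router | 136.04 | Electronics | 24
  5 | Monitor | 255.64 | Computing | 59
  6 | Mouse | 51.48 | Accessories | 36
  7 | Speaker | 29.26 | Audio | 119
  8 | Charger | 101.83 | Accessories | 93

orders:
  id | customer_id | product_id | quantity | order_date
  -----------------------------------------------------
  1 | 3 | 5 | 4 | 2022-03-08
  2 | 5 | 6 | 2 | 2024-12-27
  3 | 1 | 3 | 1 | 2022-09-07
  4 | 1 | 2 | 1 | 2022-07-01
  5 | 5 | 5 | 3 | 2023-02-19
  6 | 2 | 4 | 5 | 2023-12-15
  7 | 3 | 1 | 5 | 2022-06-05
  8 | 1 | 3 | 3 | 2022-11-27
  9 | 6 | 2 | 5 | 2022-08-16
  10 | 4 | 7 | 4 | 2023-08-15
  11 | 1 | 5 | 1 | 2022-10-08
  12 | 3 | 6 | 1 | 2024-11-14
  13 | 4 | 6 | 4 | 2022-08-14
SELECT name, city FROM customers WHERE city <> 'Houston'

Execution result:
name | city
Frank Johnson | Austin
Grace Davis | Dallas
Jack Garcia | San Antonio
Alice Davis | Dallas
Jack Jones | Los Angeles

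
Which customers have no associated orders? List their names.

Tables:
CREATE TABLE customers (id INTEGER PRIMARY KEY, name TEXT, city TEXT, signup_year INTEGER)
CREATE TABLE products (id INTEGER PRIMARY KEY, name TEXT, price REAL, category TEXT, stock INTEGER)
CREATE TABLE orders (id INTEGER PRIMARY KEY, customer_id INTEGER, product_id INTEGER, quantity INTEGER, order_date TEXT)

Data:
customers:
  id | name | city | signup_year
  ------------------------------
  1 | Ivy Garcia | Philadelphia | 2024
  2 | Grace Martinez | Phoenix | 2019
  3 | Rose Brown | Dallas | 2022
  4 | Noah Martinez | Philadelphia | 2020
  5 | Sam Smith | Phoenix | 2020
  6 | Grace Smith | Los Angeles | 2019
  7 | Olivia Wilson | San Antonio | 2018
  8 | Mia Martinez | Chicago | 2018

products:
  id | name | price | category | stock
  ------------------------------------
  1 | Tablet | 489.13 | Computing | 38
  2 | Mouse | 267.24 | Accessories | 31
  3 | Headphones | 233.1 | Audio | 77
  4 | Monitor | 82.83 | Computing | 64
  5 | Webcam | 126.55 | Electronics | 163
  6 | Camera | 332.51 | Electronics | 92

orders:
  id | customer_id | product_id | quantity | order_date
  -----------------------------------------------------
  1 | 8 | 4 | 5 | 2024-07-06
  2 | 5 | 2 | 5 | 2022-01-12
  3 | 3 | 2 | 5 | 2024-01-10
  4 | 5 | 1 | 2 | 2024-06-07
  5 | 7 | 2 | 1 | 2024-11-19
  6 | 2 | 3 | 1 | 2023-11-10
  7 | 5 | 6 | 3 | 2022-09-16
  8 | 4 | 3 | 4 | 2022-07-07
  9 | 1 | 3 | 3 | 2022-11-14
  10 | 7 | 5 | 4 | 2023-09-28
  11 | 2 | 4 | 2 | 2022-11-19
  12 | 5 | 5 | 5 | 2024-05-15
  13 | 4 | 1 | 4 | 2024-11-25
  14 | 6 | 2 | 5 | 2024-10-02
SELECT p.name FROM customers p LEFT JOIN orders c ON c.customer_id = p.id WHERE c.id IS NULL

Execution result:
(no rows)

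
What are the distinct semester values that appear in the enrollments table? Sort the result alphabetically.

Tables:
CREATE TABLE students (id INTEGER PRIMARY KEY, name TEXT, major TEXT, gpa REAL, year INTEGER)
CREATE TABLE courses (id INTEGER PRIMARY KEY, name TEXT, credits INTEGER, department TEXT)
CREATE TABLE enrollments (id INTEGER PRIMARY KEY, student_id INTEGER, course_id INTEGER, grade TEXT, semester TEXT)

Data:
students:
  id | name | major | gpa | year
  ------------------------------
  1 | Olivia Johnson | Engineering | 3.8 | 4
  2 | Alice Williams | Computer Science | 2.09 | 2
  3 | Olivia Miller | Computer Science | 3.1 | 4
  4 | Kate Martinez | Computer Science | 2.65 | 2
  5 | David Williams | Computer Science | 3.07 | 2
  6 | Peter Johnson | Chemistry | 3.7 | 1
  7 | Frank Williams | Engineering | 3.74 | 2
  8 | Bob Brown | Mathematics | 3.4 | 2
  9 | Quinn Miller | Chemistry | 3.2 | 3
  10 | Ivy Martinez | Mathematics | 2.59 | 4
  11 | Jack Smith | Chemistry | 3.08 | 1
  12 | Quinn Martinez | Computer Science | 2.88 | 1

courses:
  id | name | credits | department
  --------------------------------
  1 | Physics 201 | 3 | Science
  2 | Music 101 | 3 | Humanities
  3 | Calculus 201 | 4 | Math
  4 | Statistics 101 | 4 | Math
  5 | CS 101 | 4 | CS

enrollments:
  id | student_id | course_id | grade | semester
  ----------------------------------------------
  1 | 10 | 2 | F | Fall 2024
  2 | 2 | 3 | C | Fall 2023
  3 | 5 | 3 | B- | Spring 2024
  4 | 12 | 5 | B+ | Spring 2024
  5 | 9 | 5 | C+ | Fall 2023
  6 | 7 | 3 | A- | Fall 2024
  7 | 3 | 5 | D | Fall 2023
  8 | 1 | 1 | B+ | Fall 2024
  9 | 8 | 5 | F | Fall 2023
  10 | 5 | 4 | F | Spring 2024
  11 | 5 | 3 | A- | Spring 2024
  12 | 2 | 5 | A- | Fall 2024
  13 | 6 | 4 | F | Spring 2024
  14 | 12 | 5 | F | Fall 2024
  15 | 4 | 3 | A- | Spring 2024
SELECT DISTINCT semester FROM enrollments ORDER BY semester

Execution result:
semester
Fall 2023
Fall 2024
Spring 2024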